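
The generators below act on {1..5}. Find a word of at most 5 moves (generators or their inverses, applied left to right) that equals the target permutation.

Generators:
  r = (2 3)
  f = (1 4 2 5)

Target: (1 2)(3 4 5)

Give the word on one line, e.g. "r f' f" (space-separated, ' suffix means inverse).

  after f': (1 5 2 4)
  after r: (1 5 3 2 4)
  after f': (1 2)(3 4 5)
  after r': (1 3 4 5 2)
  after r': (1 2)(3 4 5)

f' r f' r' r'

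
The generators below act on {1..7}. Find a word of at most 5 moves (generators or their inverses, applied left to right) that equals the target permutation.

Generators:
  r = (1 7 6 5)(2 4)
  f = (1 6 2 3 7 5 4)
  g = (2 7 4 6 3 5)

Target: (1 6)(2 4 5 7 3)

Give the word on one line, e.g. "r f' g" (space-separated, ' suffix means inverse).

f' f' g f'

  after f': (1 4 5 7 3 2 6)
  after f': (1 5 3 6 4 7 2)
  after g: (1 2)
  after f': (1 6)(2 4 5 7 3)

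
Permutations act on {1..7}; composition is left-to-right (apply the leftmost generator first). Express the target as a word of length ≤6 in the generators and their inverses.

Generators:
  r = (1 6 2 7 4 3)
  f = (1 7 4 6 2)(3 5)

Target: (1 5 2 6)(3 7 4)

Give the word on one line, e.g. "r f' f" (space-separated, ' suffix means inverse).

  after r': (1 3 4 7 2 6)
  after f': (1 5 3 7 6 2 4)
  after r': (1 5 4 3 2 7)
  after f: (1 3)(2 4 5 6)
  after f: (1 5 2 6)(3 7 4)

r' f' r' f f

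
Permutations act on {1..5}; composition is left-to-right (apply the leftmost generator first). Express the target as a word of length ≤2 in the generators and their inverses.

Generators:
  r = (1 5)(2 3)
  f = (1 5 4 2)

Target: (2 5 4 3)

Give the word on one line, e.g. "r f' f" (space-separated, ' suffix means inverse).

  after f: (1 5 4 2)
  after r: (2 5 4 3)

f r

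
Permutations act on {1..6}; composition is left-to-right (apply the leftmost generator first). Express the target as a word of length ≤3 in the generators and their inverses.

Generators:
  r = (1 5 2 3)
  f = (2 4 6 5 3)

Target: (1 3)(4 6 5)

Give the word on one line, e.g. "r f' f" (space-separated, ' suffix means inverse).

r f

  after r: (1 5 2 3)
  after f: (1 3)(4 6 5)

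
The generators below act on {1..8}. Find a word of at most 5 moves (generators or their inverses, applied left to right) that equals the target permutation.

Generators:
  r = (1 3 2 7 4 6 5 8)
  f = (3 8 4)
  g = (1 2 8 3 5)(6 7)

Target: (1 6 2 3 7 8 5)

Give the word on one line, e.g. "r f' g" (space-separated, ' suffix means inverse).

f f g' r' f'

  after f: (3 8 4)
  after f: (3 4 8)
  after g': (1 5 3 4 2)(6 7)
  after r': (1 6 2 8 5)(3 7 4)
  after f': (1 6 2 3 7 8 5)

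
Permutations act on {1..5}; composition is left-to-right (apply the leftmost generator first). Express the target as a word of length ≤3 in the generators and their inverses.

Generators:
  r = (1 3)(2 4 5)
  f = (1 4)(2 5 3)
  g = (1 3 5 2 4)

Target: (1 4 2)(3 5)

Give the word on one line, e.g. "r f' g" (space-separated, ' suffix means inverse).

  after r': (1 3)(2 5 4)
  after f: (1 2 3 4 5)
  after r: (1 4 2)(3 5)

r' f r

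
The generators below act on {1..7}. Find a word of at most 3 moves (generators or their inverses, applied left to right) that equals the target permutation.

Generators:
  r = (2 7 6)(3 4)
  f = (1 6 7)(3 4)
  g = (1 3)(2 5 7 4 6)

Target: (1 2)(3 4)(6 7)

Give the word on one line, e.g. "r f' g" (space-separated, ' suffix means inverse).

r f r

  after r: (2 7 6)(3 4)
  after f: (1 6 2)
  after r: (1 2)(3 4)(6 7)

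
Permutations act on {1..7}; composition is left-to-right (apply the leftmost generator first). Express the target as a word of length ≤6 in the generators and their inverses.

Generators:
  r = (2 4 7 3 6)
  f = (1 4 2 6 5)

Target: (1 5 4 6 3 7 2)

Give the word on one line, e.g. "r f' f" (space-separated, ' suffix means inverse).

  after r: (2 4 7 3 6)
  after f': (1 5 6 4 7 3 2)
  after r: (1 5 2)(3 4)(6 7)
  after r: (1 5 4 6 3 7 2)

r f' r r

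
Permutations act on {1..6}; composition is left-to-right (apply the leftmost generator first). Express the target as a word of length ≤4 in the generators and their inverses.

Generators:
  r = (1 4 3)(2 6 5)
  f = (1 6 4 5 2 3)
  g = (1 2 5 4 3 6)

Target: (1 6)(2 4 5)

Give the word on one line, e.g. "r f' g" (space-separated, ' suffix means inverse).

  after f: (1 6 4 5 2 3)
  after g: (2 6 3)
  after f: (1 6)(2 4 5)

f g f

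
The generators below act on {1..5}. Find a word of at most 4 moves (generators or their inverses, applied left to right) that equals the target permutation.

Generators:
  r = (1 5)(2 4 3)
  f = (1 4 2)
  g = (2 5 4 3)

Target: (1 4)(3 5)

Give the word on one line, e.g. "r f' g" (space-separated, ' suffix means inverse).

  after f: (1 4 2)
  after g: (1 3 2)(4 5)
  after f: (1 3)(2 4 5)
  after r': (1 4)(3 5)

f g f r'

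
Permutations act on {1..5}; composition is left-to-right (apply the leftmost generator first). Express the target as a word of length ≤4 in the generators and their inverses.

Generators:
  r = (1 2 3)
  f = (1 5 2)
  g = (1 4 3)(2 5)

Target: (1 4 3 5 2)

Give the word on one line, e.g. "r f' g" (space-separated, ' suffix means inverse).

g' g' f

  after g': (1 3 4)(2 5)
  after g': (1 4 3)
  after f: (1 4 3 5 2)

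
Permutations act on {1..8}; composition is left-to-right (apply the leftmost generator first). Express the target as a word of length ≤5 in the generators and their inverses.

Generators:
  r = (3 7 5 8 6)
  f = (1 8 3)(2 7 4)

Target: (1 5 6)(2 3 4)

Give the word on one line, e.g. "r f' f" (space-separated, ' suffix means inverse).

  after r: (3 7 5 8 6)
  after f': (1 3 2 4 7 5)(6 8)
  after f': (1 8 6)(2 7 5 3 4)
  after r': (1 5 6)(2 3 4)

r f' f' r'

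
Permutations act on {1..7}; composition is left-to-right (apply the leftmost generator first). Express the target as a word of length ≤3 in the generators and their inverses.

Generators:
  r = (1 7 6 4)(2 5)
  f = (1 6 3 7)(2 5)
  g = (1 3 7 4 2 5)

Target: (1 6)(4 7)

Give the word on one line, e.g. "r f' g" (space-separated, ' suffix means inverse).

  after r: (1 7 6 4)(2 5)
  after r: (1 6)(4 7)

r r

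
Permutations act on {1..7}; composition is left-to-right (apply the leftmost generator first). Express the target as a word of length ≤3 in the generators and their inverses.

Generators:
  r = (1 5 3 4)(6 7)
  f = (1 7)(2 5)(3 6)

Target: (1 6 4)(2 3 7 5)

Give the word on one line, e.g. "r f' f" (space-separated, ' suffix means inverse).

f' r

  after f': (1 7)(2 5)(3 6)
  after r: (1 6 4)(2 3 7 5)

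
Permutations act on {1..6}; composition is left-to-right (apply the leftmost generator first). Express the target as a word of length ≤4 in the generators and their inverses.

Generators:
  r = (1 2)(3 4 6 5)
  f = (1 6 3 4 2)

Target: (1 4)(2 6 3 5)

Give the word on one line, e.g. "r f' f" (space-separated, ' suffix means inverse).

  after r: (1 2)(3 4 6 5)
  after f': (1 4)(5 6)
  after f': (1 3 6 5)(2 4)
  after r: (1 4)(2 6 3 5)

r f' f' r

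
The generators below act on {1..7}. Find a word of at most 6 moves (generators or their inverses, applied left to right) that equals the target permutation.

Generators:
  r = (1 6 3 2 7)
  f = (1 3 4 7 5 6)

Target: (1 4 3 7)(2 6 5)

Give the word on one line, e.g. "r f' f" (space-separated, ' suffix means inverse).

  after r: (1 6 3 2 7)
  after f': (1 5 7 6)(2 4 3)
  after f': (1 7 5 4)(2 3)
  after f': (1 4 6 5 3 2)
  after r: (1 4 3 7)(2 6 5)

r f' f' f' r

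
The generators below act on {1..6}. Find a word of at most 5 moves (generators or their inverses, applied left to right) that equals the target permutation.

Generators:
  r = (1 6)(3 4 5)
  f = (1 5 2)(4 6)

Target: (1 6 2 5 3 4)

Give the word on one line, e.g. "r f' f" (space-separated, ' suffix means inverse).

r f f

  after r: (1 6)(3 4 5)
  after f: (1 4 2)(3 6 5)
  after f: (1 6 2 5 3 4)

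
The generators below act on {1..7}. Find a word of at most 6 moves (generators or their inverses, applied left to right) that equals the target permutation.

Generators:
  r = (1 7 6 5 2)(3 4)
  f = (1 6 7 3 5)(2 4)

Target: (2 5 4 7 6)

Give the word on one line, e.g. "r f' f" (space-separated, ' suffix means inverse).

r' f f r

  after r': (1 2 5 6 7)(3 4)
  after f: (1 4 5 7 6 3 2)
  after f: (1 2 6 5 3 4)
  after r: (2 5 4 7 6)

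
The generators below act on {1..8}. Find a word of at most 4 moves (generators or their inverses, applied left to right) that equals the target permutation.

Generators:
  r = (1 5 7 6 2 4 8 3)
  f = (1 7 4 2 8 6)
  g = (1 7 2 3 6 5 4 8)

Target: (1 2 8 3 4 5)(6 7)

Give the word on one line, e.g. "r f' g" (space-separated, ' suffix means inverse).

  after r': (1 3 8 4 2 6 7 5)
  after r': (1 8 2 7)(3 4 6 5)
  after f: (1 6 5 3 2 4)
  after r: (1 2 8 3 4 5)(6 7)

r' r' f r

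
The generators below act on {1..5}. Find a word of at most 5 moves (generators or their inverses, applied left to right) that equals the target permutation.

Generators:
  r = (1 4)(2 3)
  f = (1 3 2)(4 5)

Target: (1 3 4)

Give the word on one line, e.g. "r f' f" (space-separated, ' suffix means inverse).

f f r

  after f: (1 3 2)(4 5)
  after f: (1 2 3)
  after r: (1 3 4)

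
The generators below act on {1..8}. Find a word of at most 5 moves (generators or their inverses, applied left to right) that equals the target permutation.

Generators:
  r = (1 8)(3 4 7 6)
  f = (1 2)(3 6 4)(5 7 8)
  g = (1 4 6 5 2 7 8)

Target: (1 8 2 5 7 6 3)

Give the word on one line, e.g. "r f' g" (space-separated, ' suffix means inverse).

f f g'

  after f: (1 2)(3 6 4)(5 7 8)
  after f: (3 4 6)(5 8 7)
  after g': (1 8 2 5 7 6 3)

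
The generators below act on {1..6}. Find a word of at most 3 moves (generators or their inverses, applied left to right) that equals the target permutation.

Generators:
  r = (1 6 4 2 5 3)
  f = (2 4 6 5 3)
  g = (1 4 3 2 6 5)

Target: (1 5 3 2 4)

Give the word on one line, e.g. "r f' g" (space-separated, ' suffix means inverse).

f' r g

  after f': (2 3 5 6 4)
  after r: (1 6 2)(4 5)
  after g: (1 5 3 2 4)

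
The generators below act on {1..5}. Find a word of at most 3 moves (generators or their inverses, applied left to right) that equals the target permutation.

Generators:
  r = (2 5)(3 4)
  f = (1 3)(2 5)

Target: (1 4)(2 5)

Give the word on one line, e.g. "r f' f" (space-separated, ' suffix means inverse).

r' f r'

  after r': (2 5)(3 4)
  after f: (1 3 4)
  after r': (1 4)(2 5)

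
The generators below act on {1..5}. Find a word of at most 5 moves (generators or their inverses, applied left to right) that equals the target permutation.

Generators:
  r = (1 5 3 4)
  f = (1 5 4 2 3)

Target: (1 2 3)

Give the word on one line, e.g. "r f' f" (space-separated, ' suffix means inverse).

  after f': (1 3 2 4 5)
  after r': (1 5 4)(2 3)
  after f': (3 4)
  after r': (1 4 5)
  after f: (1 2 3)

f' r' f' r' f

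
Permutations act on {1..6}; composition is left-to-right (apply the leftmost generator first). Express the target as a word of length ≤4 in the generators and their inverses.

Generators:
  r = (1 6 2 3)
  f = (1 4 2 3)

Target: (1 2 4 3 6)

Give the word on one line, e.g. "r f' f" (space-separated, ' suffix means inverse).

f' r'

  after f': (1 3 2 4)
  after r': (1 2 4 3 6)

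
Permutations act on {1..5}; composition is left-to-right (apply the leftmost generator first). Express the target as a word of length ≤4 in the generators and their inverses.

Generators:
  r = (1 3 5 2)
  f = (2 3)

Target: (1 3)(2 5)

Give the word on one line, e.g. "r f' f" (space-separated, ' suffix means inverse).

  after r': (1 2 5 3)
  after r': (1 5)(2 3)
  after f': (1 5)
  after r': (1 3)(2 5)

r' r' f' r'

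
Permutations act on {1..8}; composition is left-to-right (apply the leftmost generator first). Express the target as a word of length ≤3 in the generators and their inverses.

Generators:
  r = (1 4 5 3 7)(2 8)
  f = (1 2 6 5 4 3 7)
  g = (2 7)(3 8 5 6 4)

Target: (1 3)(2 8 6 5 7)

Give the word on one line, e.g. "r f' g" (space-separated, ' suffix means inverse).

r f

  after r: (1 4 5 3 7)(2 8)
  after f: (1 3)(2 8 6 5 7)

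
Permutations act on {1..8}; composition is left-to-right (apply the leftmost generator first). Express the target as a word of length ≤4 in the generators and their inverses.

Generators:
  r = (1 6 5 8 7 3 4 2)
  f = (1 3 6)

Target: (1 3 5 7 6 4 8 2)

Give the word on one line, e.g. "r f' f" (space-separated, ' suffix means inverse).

  after r': (1 2 4 3 7 8 5 6)
  after r': (1 4 7 5)(2 3 8 6)
  after f: (1 4 7 5 3 8)(2 6)
  after r': (1 3 5 7 6 4 8 2)

r' r' f r'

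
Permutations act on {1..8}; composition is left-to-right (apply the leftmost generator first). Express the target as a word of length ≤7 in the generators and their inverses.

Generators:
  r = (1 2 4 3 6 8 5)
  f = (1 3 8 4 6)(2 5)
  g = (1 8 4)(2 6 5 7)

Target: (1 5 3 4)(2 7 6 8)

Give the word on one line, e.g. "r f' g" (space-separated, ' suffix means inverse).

  after g: (1 8 4)(2 6 5 7)
  after g: (1 4 8)(2 5)(6 7)
  after g: (2 7 5 6)
  after r: (1 2 7)(3 6 4)(5 8)
  after f': (1 5 3 4)(2 7 6 8)

g g g r f'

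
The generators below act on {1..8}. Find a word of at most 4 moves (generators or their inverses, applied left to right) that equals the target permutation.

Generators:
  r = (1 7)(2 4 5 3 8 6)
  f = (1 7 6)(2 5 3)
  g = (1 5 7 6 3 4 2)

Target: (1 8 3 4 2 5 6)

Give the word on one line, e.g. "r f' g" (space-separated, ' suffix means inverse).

  after f': (1 6 7)(2 3 5)
  after r': (1 8 3 4 2 5 6)

f' r'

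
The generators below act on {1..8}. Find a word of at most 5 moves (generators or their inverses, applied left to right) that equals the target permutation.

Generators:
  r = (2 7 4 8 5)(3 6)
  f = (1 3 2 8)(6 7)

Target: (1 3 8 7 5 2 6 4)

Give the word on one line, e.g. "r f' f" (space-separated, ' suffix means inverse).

r f r r

  after r: (2 7 4 8 5)(3 6)
  after f: (1 3 7 4)(2 6)(5 8)
  after r: (1 6 7 8 2 3 4)
  after r: (1 3 8 7 5 2 6 4)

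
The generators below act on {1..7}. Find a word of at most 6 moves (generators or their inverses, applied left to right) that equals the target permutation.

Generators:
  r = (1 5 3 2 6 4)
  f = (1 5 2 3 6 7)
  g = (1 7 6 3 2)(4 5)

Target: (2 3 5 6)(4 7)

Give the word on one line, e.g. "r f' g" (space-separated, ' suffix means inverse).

  after f': (1 7 6 3 2 5)
  after g: (1 6 2 4 5 7 3)
  after r': (1 2 6 3 4)(5 7)
  after g: (2 3 5 6)(4 7)

f' g r' g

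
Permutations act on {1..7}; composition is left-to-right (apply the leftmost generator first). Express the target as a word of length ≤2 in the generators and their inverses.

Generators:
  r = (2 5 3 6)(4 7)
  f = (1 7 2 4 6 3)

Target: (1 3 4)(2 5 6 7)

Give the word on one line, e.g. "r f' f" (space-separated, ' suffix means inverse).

  after r: (2 5 3 6)(4 7)
  after f': (1 3 4)(2 5 6 7)

r f'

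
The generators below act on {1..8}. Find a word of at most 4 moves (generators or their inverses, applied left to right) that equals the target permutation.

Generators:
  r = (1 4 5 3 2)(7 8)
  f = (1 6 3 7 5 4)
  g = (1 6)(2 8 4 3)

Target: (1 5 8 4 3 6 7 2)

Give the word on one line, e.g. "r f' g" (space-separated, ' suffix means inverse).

g' f' r f'

  after g': (1 6)(2 3 4 8)
  after f': (2 6 4 8)(3 5 7)
  after r: (1 4 7 2 6 5 8)
  after f': (1 5 8 4 3 6 7 2)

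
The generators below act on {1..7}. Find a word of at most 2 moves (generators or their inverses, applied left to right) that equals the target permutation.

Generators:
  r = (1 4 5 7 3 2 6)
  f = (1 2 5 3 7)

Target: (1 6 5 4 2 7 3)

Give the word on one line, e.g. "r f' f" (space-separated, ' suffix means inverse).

r' f

  after r': (1 6 2 3 7 5 4)
  after f: (1 6 5 4 2 7 3)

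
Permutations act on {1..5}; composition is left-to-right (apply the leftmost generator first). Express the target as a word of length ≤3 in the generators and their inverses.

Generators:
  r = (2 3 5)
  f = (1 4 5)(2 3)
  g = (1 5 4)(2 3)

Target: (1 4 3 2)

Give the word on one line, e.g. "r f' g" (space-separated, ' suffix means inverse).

r' g' r'

  after r': (2 5 3)
  after g': (1 4 5 2)
  after r': (1 4 3 2)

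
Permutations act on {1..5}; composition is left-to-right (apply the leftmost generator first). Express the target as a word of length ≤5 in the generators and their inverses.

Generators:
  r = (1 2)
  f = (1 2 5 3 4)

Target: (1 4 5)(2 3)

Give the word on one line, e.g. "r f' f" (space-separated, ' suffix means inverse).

r f' f'

  after r: (1 2)
  after f': (2 4 3 5)
  after f': (1 4 5)(2 3)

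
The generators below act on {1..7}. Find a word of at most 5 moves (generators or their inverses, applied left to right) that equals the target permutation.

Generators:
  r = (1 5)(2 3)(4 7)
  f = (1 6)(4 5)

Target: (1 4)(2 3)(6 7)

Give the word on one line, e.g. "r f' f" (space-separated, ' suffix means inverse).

  after r': (1 5)(2 3)(4 7)
  after f: (1 4 7 5 6)(2 3)
  after r: (1 7)(5 6)
  after f: (1 7 6 4 5)
  after r: (1 4)(2 3)(6 7)

r' f r f r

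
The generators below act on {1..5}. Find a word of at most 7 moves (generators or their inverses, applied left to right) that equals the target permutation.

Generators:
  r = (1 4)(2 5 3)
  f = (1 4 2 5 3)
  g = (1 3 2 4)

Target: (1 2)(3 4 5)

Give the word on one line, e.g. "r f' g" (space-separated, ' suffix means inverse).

  after r: (1 4)(2 5 3)
  after r: (2 3 5)
  after g: (1 3 5 4)
  after f': (1 5)(2 4 3)
  after f': (1 2)(3 4 5)

r r g f' f'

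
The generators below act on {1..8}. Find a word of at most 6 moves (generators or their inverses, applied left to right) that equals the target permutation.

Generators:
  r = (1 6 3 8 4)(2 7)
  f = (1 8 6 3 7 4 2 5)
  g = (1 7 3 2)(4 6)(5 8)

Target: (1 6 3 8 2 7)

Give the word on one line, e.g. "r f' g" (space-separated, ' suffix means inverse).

g' f' g' f r'

  after g': (1 2 3 7)(4 6)(5 8)
  after f': (1 4 8 2 6 7 5)
  after g': (1 6)(2 4 5)(3 7 8)
  after f: (1 3 4)(6 8 7)
  after r': (1 6 3 8 2 7)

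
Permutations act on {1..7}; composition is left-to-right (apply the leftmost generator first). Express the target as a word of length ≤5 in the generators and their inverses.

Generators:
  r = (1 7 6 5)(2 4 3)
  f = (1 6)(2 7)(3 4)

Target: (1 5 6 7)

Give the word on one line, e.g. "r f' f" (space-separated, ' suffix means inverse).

  after r: (1 7 6 5)(2 4 3)
  after r: (1 6)(2 3 4)(5 7)
  after f': (2 4 7 5)
  after f': (1 6)(2 3 4)(5 7)
  after r: (1 5 6 7)

r r f' f' r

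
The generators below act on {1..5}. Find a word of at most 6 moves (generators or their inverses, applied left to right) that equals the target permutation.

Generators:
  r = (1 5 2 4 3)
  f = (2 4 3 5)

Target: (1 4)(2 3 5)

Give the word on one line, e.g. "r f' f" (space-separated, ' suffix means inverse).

r' f r r

  after r': (1 3 4 2 5)
  after f: (1 5)
  after r: (1 2 4 3)
  after r: (1 4)(2 3 5)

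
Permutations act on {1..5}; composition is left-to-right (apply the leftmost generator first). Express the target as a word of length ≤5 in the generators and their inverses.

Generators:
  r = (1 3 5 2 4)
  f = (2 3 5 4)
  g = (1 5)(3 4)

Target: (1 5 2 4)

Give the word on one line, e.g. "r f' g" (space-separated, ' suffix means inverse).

  after g: (1 5)(3 4)
  after r': (1 3 2 5 4)
  after f: (1 5 2 4)

g r' f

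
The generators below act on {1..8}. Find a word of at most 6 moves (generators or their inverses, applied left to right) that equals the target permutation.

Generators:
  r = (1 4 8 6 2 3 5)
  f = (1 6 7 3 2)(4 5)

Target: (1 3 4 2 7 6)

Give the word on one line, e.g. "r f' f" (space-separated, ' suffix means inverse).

  after f': (1 2 3 7 6)(4 5)
  after r': (1 6 5)(3 7 8 4)
  after f': (2 3 6 4 7 8 5)
  after f': (1 2 7 8 4 6 5 3)
  after r: (1 3 4 2 7 6)

f' r' f' f' r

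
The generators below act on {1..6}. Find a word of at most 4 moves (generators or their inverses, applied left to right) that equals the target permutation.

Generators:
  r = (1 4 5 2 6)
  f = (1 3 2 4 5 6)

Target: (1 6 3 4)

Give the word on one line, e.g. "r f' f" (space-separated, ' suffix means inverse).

  after f: (1 3 2 4 5 6)
  after r: (1 3 6 4 2 5)
  after f': (2 4 3 5 6)
  after f': (1 6 3 4)

f r f' f'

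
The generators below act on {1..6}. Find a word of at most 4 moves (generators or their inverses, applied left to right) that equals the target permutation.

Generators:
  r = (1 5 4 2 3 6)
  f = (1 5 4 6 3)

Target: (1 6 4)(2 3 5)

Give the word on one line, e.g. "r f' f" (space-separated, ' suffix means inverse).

  after r: (1 5 4 2 3 6)
  after r: (1 4 3)(2 6 5)
  after f: (1 6 4)(2 3 5)

r r f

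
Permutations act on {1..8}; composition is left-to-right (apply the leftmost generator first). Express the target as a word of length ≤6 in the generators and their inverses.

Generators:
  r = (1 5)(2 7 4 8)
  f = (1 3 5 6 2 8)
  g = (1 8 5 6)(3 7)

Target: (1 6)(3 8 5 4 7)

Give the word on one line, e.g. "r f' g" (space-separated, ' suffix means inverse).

r' g r' g' f

  after r': (1 5)(2 8 4 7)
  after g: (1 6)(2 5 8 4 3 7)
  after r': (1 6 5 4 3 2)(7 8)
  after g': (1 5 4 7)(2 6 8 3)
  after f: (1 6)(3 8 5 4 7)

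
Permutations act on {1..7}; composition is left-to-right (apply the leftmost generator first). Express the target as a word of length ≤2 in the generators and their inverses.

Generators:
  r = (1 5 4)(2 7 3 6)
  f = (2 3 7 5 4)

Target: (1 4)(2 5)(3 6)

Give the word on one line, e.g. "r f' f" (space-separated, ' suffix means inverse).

f' r'

  after f': (2 4 5 7 3)
  after r': (1 4)(2 5)(3 6)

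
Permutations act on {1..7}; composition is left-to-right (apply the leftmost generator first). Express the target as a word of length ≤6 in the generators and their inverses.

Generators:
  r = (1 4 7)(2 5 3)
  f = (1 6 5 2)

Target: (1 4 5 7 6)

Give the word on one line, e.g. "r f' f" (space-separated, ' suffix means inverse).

r' f r' f

  after r': (1 7 4)(2 3 5)
  after f: (1 7 4 6 5)(2 3)
  after r': (1 4 6 2 5 7)
  after f: (1 4 5 7 6)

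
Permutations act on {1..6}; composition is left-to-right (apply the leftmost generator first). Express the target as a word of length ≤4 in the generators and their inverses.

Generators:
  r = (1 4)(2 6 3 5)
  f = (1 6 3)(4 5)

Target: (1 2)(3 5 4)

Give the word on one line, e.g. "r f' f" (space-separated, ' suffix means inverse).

r' f r

  after r': (1 4)(2 5 3 6)
  after f: (1 5)(2 4 6)
  after r: (1 2)(3 5 4)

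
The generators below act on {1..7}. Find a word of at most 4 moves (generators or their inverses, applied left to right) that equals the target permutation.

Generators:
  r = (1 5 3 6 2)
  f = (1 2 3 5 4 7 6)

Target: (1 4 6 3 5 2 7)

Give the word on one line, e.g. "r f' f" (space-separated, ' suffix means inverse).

r r f f

  after r: (1 5 3 6 2)
  after r: (1 3 2 5 6)
  after f: (1 5)(2 4 7 6)
  after f: (1 4 6 3 5 2 7)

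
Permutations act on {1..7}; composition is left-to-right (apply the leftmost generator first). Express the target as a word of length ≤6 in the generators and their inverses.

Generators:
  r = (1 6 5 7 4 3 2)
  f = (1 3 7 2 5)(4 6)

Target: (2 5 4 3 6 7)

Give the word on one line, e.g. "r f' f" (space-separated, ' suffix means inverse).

f' r' f' r f'

  after f': (1 5 2 7 3)(4 6)
  after r': (1 6 7 4)(2 5 3)
  after f': (1 4 5)(3 7 6)
  after r: (1 3 4 7 5 6 2)
  after f': (2 5 4 3 6 7)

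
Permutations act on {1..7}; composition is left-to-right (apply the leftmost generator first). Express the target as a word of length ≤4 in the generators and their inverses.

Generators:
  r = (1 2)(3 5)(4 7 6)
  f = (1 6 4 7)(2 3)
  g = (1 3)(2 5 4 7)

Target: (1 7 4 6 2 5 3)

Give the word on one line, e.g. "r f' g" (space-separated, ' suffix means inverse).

  after r: (1 2)(3 5)(4 7 6)
  after r: (4 6 7)
  after f: (1 6)(2 3)
  after r': (1 7 4 6 2 5 3)

r r f r'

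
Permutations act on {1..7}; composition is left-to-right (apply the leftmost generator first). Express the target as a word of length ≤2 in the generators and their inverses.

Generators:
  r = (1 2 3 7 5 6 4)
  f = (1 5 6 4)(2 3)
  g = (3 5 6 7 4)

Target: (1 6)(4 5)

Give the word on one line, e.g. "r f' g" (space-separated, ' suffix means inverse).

  after f: (1 5 6 4)(2 3)
  after f: (1 6)(4 5)

f f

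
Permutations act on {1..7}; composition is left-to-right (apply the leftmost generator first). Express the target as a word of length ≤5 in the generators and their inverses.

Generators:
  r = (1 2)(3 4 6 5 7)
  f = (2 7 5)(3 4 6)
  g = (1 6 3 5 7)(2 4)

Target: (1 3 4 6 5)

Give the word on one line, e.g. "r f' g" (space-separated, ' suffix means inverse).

f g' r' r' g

  after f: (2 7 5)(3 4 6)
  after g': (1 7 3 2 5 4)
  after r': (1 5 3)(2 6 4)
  after r': (1 6 3 2 4)(5 7)
  after g: (1 3 4 6 5)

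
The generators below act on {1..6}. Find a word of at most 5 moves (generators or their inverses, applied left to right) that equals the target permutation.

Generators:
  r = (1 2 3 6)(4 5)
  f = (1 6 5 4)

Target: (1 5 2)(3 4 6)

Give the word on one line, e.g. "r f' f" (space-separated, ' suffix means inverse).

f' r' r' f'

  after f': (1 4 5 6)
  after r': (1 5 3 2)
  after r': (1 4 5 2 6 3)
  after f': (1 5 2)(3 4 6)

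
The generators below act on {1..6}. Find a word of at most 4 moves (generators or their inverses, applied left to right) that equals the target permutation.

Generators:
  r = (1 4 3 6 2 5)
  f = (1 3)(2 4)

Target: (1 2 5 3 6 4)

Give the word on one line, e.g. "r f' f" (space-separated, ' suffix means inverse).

  after r: (1 4 3 6 2 5)
  after f': (1 2 5 3 6 4)

r f'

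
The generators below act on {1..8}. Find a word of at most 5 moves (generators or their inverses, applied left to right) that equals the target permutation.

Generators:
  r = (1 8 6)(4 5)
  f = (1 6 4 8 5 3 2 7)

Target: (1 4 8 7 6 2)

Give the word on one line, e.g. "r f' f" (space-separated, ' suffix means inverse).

f' r f f f

  after f': (1 7 2 3 5 8 4 6)
  after r: (1 7 2 3 4)(5 6 8)
  after f: (3 8)(4 6 5)
  after f: (1 6 3 5 8 2 7)
  after f: (1 4 8 7 6 2)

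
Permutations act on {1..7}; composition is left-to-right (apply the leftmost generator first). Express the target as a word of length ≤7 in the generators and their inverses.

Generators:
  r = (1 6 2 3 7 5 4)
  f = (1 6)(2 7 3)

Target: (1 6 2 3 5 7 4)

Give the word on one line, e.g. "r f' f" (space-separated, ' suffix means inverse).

  after r': (1 4 5 7 3 2 6)
  after f: (1 4 5 3 7 2)
  after f: (1 4 5 2 6)
  after r: (3 7 5)
  after r: (1 6 2 3 5 7 4)

r' f f r r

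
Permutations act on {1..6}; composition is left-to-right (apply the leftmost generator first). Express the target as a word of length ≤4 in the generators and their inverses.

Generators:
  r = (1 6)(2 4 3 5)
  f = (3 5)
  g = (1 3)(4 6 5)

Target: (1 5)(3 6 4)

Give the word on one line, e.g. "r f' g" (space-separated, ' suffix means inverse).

f' g' f'

  after f': (3 5)
  after g': (1 3 6 4 5)
  after f': (1 5)(3 6 4)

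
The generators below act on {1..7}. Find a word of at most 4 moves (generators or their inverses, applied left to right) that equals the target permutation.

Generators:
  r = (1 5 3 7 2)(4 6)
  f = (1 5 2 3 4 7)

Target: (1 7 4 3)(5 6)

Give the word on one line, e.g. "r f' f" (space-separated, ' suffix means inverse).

r f r f'

  after r: (1 5 3 7 2)(4 6)
  after f: (1 2 5 4 6 7 3)
  after r: (2 3 5 6)
  after f': (1 7 4 3)(5 6)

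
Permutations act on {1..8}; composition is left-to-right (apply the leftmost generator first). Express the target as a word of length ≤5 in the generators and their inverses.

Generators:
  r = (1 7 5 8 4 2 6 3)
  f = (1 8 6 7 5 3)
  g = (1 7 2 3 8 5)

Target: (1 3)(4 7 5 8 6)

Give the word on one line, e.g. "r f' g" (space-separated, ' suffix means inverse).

  after g': (1 5 8 3 2 7)
  after r: (1 8)(2 5 4)(3 6)
  after g': (1 3 6 2 8 5 4 7)
  after f: (2 6)(3 7 8)(4 5)
  after r': (1 3)(4 7 5 8 6)

g' r g' f r'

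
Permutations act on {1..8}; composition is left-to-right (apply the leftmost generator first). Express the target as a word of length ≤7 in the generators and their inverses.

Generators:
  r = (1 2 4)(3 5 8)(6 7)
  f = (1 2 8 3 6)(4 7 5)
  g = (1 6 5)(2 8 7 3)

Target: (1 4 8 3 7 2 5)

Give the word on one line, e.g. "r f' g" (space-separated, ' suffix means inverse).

f' f' g' f' g

  after f': (1 6 3 8 2)(4 5 7)
  after f': (1 3 2 6 8)(4 7 5)
  after g': (1 7 6 2)(4 8 5)
  after f': (1 4 2 6)(3 8 7)
  after g: (1 4 8 3 7 2 5)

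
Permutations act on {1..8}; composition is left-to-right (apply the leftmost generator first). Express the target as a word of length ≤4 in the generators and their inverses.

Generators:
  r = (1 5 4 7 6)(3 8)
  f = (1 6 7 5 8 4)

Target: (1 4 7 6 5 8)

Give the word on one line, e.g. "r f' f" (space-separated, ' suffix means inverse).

f r' r'

  after f: (1 6 7 5 8 4)
  after r': (1 7)(3 8 5)(4 6)
  after r': (1 4 7 6 5 8)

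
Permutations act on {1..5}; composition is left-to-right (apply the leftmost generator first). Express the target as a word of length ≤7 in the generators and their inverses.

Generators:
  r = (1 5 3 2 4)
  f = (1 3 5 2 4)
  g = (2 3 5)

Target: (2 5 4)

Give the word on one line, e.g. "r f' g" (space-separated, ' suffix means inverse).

f r' f' f' g

  after f: (1 3 5 2 4)
  after r': (1 5 3)
  after f': (1 3 4 2 5)
  after f': (2 3)(4 5)
  after g: (2 5 4)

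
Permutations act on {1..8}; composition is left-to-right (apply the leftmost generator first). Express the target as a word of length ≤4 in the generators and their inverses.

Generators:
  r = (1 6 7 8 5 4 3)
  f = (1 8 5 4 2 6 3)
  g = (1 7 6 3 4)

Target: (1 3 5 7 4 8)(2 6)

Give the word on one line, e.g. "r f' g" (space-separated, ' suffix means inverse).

  after f': (1 3 6 2 4 5 8)
  after g: (1 4 5 8 7 6 2)
  after g: (2 7 3 4 5 8 6)
  after r': (1 3 5 7 4 8)(2 6)

f' g g r'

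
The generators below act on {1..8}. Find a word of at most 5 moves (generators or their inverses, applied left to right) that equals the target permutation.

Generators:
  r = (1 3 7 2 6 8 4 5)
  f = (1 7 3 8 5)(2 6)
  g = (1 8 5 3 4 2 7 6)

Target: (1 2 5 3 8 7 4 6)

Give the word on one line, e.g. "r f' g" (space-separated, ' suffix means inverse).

  after f: (1 7 3 8 5)(2 6)
  after g: (1 6 7 4 2)(3 5 8)
  after f': (1 2 5 3 8 7 4 6)

f g f'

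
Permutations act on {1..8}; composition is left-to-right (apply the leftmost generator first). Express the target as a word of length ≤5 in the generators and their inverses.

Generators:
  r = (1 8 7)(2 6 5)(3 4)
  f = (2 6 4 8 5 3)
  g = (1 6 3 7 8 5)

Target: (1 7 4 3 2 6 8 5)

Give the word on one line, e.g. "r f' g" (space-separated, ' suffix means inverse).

f' r' f'

  after f': (2 3 5 8 4 6)
  after r': (1 7 8 3 6 5)(2 4)
  after f': (1 7 4 3 2 6 8 5)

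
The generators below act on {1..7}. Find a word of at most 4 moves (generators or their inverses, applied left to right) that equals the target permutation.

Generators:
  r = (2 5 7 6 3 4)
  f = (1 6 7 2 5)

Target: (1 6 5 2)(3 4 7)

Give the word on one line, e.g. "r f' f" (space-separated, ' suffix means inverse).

f' r f'

  after f': (1 5 2 7 6)
  after r: (1 7 3 4 2 6)
  after f': (1 6 5 2)(3 4 7)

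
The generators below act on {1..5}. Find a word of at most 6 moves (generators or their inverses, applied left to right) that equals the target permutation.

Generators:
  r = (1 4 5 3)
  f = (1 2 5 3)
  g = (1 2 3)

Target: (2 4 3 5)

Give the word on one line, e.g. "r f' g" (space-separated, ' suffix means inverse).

f' r f' g' g'

  after f': (1 3 5 2)
  after r: (2 4 5)
  after f': (1 3 5)(2 4)
  after g': (1 2 4)(3 5)
  after g': (2 4 3 5)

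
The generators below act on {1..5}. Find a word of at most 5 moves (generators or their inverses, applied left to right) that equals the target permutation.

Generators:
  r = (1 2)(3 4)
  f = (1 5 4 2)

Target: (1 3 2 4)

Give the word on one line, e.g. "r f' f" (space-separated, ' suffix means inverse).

f f r f

  after f: (1 5 4 2)
  after f: (1 4)(2 5)
  after r: (1 3 4 2 5)
  after f: (1 3 2 4)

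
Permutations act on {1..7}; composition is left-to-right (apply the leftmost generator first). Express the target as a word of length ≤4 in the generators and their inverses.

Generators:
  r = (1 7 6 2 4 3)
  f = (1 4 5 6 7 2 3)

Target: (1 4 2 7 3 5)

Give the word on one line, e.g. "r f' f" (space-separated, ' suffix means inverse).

  after f': (1 3 2 7 6 5 4)
  after r: (2 6 5 3 4 7)
  after f: (1 4 2 7 3 5)

f' r f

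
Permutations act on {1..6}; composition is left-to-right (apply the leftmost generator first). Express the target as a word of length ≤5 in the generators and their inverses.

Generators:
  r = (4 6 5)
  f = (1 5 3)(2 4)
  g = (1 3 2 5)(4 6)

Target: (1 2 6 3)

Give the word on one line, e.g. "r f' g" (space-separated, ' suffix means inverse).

r f' g

  after r: (4 6 5)
  after f': (1 3 5 2 4 6)
  after g: (1 2 6 3)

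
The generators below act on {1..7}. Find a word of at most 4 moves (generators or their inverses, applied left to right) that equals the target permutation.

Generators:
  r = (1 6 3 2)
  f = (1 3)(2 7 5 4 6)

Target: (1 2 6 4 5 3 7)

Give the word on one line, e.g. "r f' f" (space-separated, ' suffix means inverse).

  after f': (1 3)(2 6 4 5 7)
  after f': (2 4 7 6 5)
  after r: (1 6 5)(2 4 7 3)
  after f: (1 2 6 4 5 3 7)

f' f' r f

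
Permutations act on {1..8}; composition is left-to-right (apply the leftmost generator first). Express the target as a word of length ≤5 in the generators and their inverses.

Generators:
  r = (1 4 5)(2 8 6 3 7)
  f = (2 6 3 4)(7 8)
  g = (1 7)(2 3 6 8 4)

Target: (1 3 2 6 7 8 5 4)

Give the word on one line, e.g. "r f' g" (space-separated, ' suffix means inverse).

  after f: (2 6 3 4)(7 8)
  after g': (1 7 6 2 3 8)
  after r': (1 3 2 6 7 8 5 4)

f g' r'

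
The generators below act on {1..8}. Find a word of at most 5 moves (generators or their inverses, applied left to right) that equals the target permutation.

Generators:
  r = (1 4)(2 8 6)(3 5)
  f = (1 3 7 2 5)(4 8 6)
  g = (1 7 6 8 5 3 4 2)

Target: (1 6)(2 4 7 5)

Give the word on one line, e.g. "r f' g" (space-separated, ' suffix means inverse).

r f f

  after r: (1 4)(2 8 6)(3 5)
  after f: (1 8 4 3)(2 6 5 7)
  after f: (1 6)(2 4 7 5)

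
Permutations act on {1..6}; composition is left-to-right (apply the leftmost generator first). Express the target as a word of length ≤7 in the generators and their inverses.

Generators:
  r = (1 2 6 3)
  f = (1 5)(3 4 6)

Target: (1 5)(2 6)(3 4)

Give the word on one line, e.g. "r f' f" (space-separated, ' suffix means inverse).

  after r: (1 2 6 3)
  after f: (1 2 3 5)(4 6)
  after f: (1 2 4 3)
  after r': (2 4 6)
  after f: (1 5)(2 6)(3 4)

r f f r' f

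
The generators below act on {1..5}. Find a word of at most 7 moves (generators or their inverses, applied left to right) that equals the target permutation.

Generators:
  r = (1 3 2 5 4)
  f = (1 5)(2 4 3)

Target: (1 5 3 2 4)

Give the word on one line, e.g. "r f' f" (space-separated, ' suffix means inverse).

  after f: (1 5)(2 4 3)
  after r': (1 2 5 4)
  after r': (1 3)
  after r': (2 3 4 5)
  after f': (1 5 3 2 4)

f r' r' r' f'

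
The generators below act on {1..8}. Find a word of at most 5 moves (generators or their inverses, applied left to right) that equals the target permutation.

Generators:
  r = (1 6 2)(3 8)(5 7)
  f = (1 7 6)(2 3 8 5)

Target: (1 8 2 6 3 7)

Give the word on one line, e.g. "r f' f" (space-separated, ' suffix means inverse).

  after f': (1 6 7)(2 5 8 3)
  after r: (1 2 7 6 5 3)
  after f': (1 5 2)(3 6 8)
  after f': (1 8 2 6 3 7)

f' r f' f'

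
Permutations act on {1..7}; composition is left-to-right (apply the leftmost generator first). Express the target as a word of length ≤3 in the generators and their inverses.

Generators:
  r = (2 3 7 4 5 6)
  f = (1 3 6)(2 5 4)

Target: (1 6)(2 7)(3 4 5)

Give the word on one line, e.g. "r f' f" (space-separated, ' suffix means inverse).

f r' r'

  after f: (1 3 6)(2 5 4)
  after r': (1 2 4 6)(3 5 7)
  after r': (1 6)(2 7)(3 4 5)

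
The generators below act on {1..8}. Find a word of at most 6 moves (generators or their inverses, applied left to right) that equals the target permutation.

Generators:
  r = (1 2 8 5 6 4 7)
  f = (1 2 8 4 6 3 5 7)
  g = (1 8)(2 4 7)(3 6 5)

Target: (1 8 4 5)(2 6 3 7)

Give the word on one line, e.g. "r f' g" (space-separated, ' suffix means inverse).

  after f: (1 2 8 4 6 3 5 7)
  after r: (1 8 7 2 5)(3 6)
  after f: (1 4 6 5 2 7 8)
  after g': (1 2 4 3 5 7)
  after f: (1 8 4 5)(2 6 3 7)

f r f g' f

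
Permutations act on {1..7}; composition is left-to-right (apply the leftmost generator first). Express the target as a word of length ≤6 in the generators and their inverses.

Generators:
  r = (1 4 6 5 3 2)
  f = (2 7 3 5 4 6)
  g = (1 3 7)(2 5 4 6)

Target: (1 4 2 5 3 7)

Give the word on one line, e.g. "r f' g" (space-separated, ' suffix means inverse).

r r f g g

  after r: (1 4 6 5 3 2)
  after r: (1 6 3)(2 4 5)
  after f: (1 2 6 5 7 3)
  after g: (1 5)(4 6)
  after g: (1 4 2 5 3 7)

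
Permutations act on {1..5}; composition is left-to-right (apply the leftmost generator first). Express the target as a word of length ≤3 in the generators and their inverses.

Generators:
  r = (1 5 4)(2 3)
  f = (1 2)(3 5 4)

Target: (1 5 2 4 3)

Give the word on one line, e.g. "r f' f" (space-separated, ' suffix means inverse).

r' f'

  after r': (1 4 5)(2 3)
  after f': (1 5 2 4 3)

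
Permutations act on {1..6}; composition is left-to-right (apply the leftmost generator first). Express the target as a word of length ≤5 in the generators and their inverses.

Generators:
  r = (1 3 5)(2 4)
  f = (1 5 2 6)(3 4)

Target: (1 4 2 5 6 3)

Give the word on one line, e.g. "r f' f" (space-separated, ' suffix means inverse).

  after f: (1 5 2 6)(3 4)
  after f: (1 2)(5 6)
  after r': (1 4 2 5 6 3)

f f r'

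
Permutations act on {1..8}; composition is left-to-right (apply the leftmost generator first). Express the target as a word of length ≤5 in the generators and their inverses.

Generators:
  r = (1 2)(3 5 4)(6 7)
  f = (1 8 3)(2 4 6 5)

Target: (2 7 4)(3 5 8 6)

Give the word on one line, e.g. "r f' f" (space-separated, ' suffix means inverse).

f' f' r f'

  after f': (1 3 8)(2 5 6 4)
  after f': (1 8 3)(2 6)(4 5)
  after r: (1 8 5 3 2 7 6)
  after f': (2 7 4)(3 5 8 6)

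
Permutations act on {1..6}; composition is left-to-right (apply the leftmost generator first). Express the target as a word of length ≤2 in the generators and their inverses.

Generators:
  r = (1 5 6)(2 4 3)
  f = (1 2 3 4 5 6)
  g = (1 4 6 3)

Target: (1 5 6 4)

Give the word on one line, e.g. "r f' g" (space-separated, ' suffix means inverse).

  after r': (1 6 5)(2 3 4)
  after f': (1 5 6 4)

r' f'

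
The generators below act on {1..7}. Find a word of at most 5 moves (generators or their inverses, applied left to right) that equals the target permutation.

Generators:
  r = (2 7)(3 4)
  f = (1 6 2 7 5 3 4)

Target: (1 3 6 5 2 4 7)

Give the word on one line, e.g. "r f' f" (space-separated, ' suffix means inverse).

f' f' r' f'

  after f': (1 4 3 5 7 2 6)
  after f': (1 3 7 6 4 5 2)
  after r': (1 4 5 7 6 3 2)
  after f': (1 3 6 5 2 4 7)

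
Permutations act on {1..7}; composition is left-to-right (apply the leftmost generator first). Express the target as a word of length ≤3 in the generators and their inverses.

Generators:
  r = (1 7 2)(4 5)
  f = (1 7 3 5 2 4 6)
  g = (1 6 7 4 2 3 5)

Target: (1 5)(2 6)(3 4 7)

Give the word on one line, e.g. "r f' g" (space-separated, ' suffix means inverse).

r g r

  after r: (1 7 2)(4 5)
  after g: (1 4)(2 6 7 3 5)
  after r: (1 5)(2 6)(3 4 7)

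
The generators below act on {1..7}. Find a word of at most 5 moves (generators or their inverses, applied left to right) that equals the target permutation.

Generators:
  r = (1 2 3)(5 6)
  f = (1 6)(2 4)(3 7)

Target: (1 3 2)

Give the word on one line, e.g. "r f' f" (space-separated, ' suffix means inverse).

r f' f' r

  after r: (1 2 3)(5 6)
  after f': (1 4 2 7 3 6 5)
  after f': (1 2 3)(5 6)
  after r: (1 3 2)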